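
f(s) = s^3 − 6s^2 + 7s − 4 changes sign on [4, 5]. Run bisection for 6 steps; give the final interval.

[4.6875, 4.703125]

midpoint 4.5: f = -2.875 < 0 → [4.5, 5]
midpoint 4.75: f = 1.046875 > 0 → [4.5, 4.75]
midpoint 4.625: f = -1.037109 < 0 → [4.625, 4.75]
midpoint 4.6875: f = -0.0266 < 0 → [4.6875, 4.75]
midpoint 4.71875: f = 0.5022 > 0 → [4.6875, 4.71875]
midpoint 4.703125: f = 0.2358 > 0 → [4.6875, 4.703125]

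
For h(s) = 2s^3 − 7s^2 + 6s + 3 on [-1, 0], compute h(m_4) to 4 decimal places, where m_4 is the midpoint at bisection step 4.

0.3804

s = -0.5 gives h = -2, negative; keep [-0.5, 0]
s = -0.25 gives h = 1.03125, positive; keep [-0.5, -0.25]
s = -0.375 gives h = -0.339844, negative; keep [-0.375, -0.25]
s = -0.3125 gives h = 0.3804, positive; keep [-0.375, -0.3125]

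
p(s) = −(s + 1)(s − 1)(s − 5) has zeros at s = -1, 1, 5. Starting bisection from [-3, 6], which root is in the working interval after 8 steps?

s = 1.5 gives p = 4.375, positive; keep [1.5, 6]
s = 3.75 gives p = 16.328125, positive; keep [3.75, 6]
s = 4.875 gives p = 2.845703, positive; keep [4.875, 6]
s = 5.4375 gives p = -12.4978, negative; keep [4.875, 5.4375]
s = 5.15625 gives p = -3.998, negative; keep [4.875, 5.15625]
s = 5.015625 gives p = -0.3774, negative; keep [4.875, 5.015625]
s = 4.9453125 gives p = 1.2828, positive; keep [4.9453125, 5.015625]
s = 4.98046875 gives p = 0.4649, positive; keep [4.98046875, 5.015625]

5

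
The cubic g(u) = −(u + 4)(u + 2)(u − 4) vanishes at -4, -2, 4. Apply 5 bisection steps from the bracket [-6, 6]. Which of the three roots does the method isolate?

4

midpoint 0: g = 32 > 0 → [0, 6]
midpoint 3: g = 35 > 0 → [3, 6]
midpoint 4.5: g = -27.625 < 0 → [3, 4.5]
midpoint 3.75: g = 11.1406 > 0 → [3.75, 4.5]
midpoint 4.125: g = -6.2207 < 0 → [3.75, 4.125]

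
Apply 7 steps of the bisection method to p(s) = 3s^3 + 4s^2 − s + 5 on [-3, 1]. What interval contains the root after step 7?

s = -1 gives p = 7, positive; keep [-3, -1]
s = -2 gives p = -1, negative; keep [-2, -1]
s = -1.5 gives p = 5.375, positive; keep [-2, -1.5]
s = -1.75 gives p = 2.9219, positive; keep [-2, -1.75]
s = -1.875 gives p = 1.1621, positive; keep [-2, -1.875]
s = -1.9375 gives p = 0.1335, positive; keep [-2, -1.9375]
s = -1.96875 gives p = -0.4198, negative; keep [-1.96875, -1.9375]

[-1.96875, -1.9375]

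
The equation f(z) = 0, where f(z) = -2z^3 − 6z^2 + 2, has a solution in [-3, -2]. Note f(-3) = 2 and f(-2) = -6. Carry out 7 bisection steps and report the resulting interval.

[-2.8828125, -2.875]

z = -2.5 gives f = -4.25, negative; keep [-3, -2.5]
z = -2.75 gives f = -1.78125, negative; keep [-3, -2.75]
z = -2.875 gives f = -0.066406, negative; keep [-3, -2.875]
z = -2.9375 gives f = 0.9214, positive; keep [-2.9375, -2.875]
z = -2.90625 gives f = 0.4163, positive; keep [-2.90625, -2.875]
z = -2.890625 gives f = 0.1722, positive; keep [-2.890625, -2.875]
z = -2.8828125 gives f = 0.0522, positive; keep [-2.8828125, -2.875]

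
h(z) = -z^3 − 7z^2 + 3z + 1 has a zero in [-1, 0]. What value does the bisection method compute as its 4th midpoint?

midpoint -0.5: h = -2.125 < 0 → [-0.5, 0]
midpoint -0.25: h = -0.171875 < 0 → [-0.25, 0]
midpoint -0.125: h = 0.517578 > 0 → [-0.25, -0.125]
midpoint -0.1875: h = 0.198 > 0 → [-0.25, -0.1875]

-0.1875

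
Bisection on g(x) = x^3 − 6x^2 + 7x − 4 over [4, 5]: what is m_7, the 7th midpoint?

m = 4.5, g(m) = -2.875 (−); new bracket [4.5, 5]
m = 4.75, g(m) = 1.046875 (+); new bracket [4.5, 4.75]
m = 4.625, g(m) = -1.037109 (−); new bracket [4.625, 4.75]
m = 4.6875, g(m) = -0.0266 (−); new bracket [4.6875, 4.75]
m = 4.71875, g(m) = 0.5022 (+); new bracket [4.6875, 4.71875]
m = 4.703125, g(m) = 0.2358 (+); new bracket [4.6875, 4.703125]
m = 4.6953125, g(m) = 0.1041 (+); new bracket [4.6875, 4.6953125]

4.6953125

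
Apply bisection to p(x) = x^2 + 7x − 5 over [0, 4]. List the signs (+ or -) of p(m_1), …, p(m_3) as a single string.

++-

m = 2, p(m) = 13 (+); new bracket [0, 2]
m = 1, p(m) = 3 (+); new bracket [0, 1]
m = 0.5, p(m) = -1.25 (−); new bracket [0.5, 1]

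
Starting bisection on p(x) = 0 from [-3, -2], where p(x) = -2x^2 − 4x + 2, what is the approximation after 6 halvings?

p(-2.5) = -0.5 < 0, so the root lies in [-2.5, -2]
p(-2.25) = 0.875 > 0, so the root lies in [-2.5, -2.25]
p(-2.375) = 0.21875 > 0, so the root lies in [-2.5, -2.375]
p(-2.4375) = -0.1328 < 0, so the root lies in [-2.4375, -2.375]
p(-2.40625) = 0.0449 > 0, so the root lies in [-2.4375, -2.40625]
p(-2.421875) = -0.0435 < 0, so the root lies in [-2.421875, -2.40625]

-2.421875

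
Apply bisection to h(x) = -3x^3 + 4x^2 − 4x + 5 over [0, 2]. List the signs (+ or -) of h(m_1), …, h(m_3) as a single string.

+-+

midpoint 1: h = 2 > 0 → [1, 2]
midpoint 1.5: h = -2.125 < 0 → [1, 1.5]
midpoint 1.25: h = 0.390625 > 0 → [1.25, 1.5]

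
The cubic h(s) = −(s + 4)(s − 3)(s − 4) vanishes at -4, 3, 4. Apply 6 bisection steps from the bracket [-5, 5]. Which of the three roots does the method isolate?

-4

midpoint 0: h = -48 < 0 → [-5, 0]
midpoint -2.5: h = -53.625 < 0 → [-5, -2.5]
midpoint -3.75: h = -13.078125 < 0 → [-5, -3.75]
midpoint -4.375: h = 23.1621 > 0 → [-4.375, -3.75]
midpoint -4.0625: h = 3.5588 > 0 → [-4.0625, -3.75]
midpoint -3.90625: h = -5.119 < 0 → [-4.0625, -3.90625]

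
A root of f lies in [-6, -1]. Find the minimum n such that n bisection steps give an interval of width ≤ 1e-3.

13

Width after n steps is 5/2^n. Need 2^n ≥ 5/1e-3 = 5000.
2^12 = 4096 < 5000 ≤ 2^13 = 8192, so n = 13.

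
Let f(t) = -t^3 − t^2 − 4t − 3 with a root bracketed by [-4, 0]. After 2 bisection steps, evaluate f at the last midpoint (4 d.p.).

1.0000

f(-2) = 9 > 0, so the root lies in [-2, 0]
f(-1) = 1 > 0, so the root lies in [-1, 0]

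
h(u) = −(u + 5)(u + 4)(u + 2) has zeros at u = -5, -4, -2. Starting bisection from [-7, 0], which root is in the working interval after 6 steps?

u = -3.5 gives h = 1.125, positive; keep [-3.5, 0]
u = -1.75 gives h = -1.828125, negative; keep [-3.5, -1.75]
u = -2.625 gives h = 2.041016, positive; keep [-2.625, -1.75]
u = -2.1875 gives h = 0.9558, positive; keep [-2.1875, -1.75]
u = -1.96875 gives h = -0.1924, negative; keep [-2.1875, -1.96875]
u = -2.078125 gives h = 0.4387, positive; keep [-2.078125, -1.96875]

-2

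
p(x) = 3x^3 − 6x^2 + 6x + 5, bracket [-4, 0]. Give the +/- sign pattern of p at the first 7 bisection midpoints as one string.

x = -2 gives p = -55, negative; keep [-2, 0]
x = -1 gives p = -10, negative; keep [-1, 0]
x = -0.5 gives p = 0.125, positive; keep [-1, -0.5]
x = -0.75 gives p = -4.1406, negative; keep [-0.75, -0.5]
x = -0.625 gives p = -1.8262, negative; keep [-0.625, -0.5]
x = -0.5625 gives p = -0.8074, negative; keep [-0.5625, -0.5]
x = -0.53125 gives p = -0.3307, negative; keep [-0.53125, -0.5]

--+----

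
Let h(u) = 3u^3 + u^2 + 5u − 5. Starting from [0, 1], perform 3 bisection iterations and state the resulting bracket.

m = 0.5, h(m) = -1.875 (−); new bracket [0.5, 1]
m = 0.75, h(m) = 0.578125 (+); new bracket [0.5, 0.75]
m = 0.625, h(m) = -0.751953 (−); new bracket [0.625, 0.75]

[0.625, 0.75]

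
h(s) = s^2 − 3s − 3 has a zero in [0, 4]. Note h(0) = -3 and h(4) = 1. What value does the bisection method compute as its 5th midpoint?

h(2) = -5 < 0, so the root lies in [2, 4]
h(3) = -3 < 0, so the root lies in [3, 4]
h(3.5) = -1.25 < 0, so the root lies in [3.5, 4]
h(3.75) = -0.1875 < 0, so the root lies in [3.75, 4]
h(3.875) = 0.3906 > 0, so the root lies in [3.75, 3.875]

3.875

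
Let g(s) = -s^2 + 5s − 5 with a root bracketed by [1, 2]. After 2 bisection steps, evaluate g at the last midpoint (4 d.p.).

-0.3125

midpoint 1.5: g = 0.25 > 0 → [1, 1.5]
midpoint 1.25: g = -0.3125 < 0 → [1.25, 1.5]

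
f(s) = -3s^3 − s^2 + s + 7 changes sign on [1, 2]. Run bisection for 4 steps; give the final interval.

f(1.5) = -3.875 < 0, so the root lies in [1, 1.5]
f(1.25) = 0.828125 > 0, so the root lies in [1.25, 1.5]
f(1.375) = -1.314453 < 0, so the root lies in [1.25, 1.375]
f(1.3125) = -0.1931 < 0, so the root lies in [1.25, 1.3125]

[1.25, 1.3125]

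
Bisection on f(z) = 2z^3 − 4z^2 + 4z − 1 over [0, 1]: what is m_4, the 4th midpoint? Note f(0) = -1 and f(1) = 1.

midpoint 0.5: f = 0.25 > 0 → [0, 0.5]
midpoint 0.25: f = -0.21875 < 0 → [0.25, 0.5]
midpoint 0.375: f = 0.042969 > 0 → [0.25, 0.375]
midpoint 0.3125: f = -0.0796 < 0 → [0.3125, 0.375]

0.3125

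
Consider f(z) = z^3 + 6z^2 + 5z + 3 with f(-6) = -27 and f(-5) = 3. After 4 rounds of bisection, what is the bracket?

f(-5.5) = -9.375 < 0, so the root lies in [-5.5, -5]
f(-5.25) = -2.578125 < 0, so the root lies in [-5.25, -5]
f(-5.125) = 0.357422 > 0, so the root lies in [-5.25, -5.125]
f(-5.1875) = -1.073 < 0, so the root lies in [-5.1875, -5.125]

[-5.1875, -5.125]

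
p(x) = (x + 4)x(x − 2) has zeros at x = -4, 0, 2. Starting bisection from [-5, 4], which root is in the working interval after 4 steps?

-4

p(-0.5) = 4.375 > 0, so the root lies in [-5, -0.5]
p(-2.75) = 16.328125 > 0, so the root lies in [-5, -2.75]
p(-3.875) = 2.845703 > 0, so the root lies in [-5, -3.875]
p(-4.4375) = -12.4978 < 0, so the root lies in [-4.4375, -3.875]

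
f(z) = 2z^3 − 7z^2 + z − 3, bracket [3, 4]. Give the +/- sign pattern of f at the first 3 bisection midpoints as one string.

+--

f(3.5) = 0.5 > 0, so the root lies in [3, 3.5]
f(3.25) = -5.03125 < 0, so the root lies in [3.25, 3.5]
f(3.375) = -2.472656 < 0, so the root lies in [3.375, 3.5]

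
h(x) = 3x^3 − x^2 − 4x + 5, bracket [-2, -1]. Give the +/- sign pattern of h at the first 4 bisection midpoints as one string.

-++-

x = -1.5 gives h = -1.375, negative; keep [-1.5, -1]
x = -1.25 gives h = 2.578125, positive; keep [-1.5, -1.25]
x = -1.375 gives h = 0.810547, positive; keep [-1.5, -1.375]
x = -1.4375 gives h = -0.2278, negative; keep [-1.4375, -1.375]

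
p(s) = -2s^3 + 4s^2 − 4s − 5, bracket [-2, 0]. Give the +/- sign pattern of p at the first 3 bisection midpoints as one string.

s = -1 gives p = 5, positive; keep [-1, 0]
s = -0.5 gives p = -1.75, negative; keep [-1, -0.5]
s = -0.75 gives p = 1.09375, positive; keep [-0.75, -0.5]

+-+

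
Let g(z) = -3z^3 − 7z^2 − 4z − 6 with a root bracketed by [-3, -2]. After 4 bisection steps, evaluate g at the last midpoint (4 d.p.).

0.6565

g(-2.5) = 7.125 > 0, so the root lies in [-2.5, -2]
g(-2.25) = 1.734375 > 0, so the root lies in [-2.25, -2]
g(-2.125) = -0.322266 < 0, so the root lies in [-2.25, -2.125]
g(-2.1875) = 0.6565 > 0, so the root lies in [-2.1875, -2.125]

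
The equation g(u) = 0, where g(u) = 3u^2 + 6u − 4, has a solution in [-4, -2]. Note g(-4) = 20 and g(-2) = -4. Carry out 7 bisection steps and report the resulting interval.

midpoint -3: g = 5 > 0 → [-3, -2]
midpoint -2.5: g = -0.25 < 0 → [-3, -2.5]
midpoint -2.75: g = 2.1875 > 0 → [-2.75, -2.5]
midpoint -2.625: g = 0.9219 > 0 → [-2.625, -2.5]
midpoint -2.5625: g = 0.3242 > 0 → [-2.5625, -2.5]
midpoint -2.53125: g = 0.0342 > 0 → [-2.53125, -2.5]
midpoint -2.515625: g = -0.1086 < 0 → [-2.53125, -2.515625]

[-2.53125, -2.515625]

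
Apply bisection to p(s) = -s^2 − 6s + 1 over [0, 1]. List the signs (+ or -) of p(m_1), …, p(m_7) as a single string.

--+-+--

p(0.5) = -2.25 < 0, so the root lies in [0, 0.5]
p(0.25) = -0.5625 < 0, so the root lies in [0, 0.25]
p(0.125) = 0.234375 > 0, so the root lies in [0.125, 0.25]
p(0.1875) = -0.1602 < 0, so the root lies in [0.125, 0.1875]
p(0.15625) = 0.0381 > 0, so the root lies in [0.15625, 0.1875]
p(0.171875) = -0.0608 < 0, so the root lies in [0.15625, 0.171875]
p(0.1640625) = -0.0113 < 0, so the root lies in [0.15625, 0.1640625]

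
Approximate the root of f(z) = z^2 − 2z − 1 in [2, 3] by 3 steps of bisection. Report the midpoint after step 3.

2.375

f(2.5) = 0.25 > 0, so the root lies in [2, 2.5]
f(2.25) = -0.4375 < 0, so the root lies in [2.25, 2.5]
f(2.375) = -0.109375 < 0, so the root lies in [2.375, 2.5]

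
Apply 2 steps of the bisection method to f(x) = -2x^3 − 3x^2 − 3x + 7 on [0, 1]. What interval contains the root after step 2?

f(0.5) = 4.5 > 0, so the root lies in [0.5, 1]
f(0.75) = 2.21875 > 0, so the root lies in [0.75, 1]

[0.75, 1]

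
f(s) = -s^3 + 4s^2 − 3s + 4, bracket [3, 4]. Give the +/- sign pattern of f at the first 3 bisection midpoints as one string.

m = 3.5, f(m) = -0.375 (−); new bracket [3, 3.5]
m = 3.25, f(m) = 2.171875 (+); new bracket [3.25, 3.5]
m = 3.375, f(m) = 0.994141 (+); new bracket [3.375, 3.5]

-++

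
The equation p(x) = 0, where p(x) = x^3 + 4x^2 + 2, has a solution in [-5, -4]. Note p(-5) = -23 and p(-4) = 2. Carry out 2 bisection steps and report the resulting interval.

[-4.25, -4]

x = -4.5 gives p = -8.125, negative; keep [-4.5, -4]
x = -4.25 gives p = -2.515625, negative; keep [-4.25, -4]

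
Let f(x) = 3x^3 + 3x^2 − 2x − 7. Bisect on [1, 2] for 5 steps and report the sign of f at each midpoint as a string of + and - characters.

x = 1.5 gives f = 6.875, positive; keep [1, 1.5]
x = 1.25 gives f = 1.046875, positive; keep [1, 1.25]
x = 1.125 gives f = -1.181641, negative; keep [1.125, 1.25]
x = 1.1875 gives f = -0.1208, negative; keep [1.1875, 1.25]
x = 1.21875 gives f = 0.4494, positive; keep [1.1875, 1.21875]

++--+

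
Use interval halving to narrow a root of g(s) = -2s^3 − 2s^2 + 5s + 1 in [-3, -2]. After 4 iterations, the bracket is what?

midpoint -2.5: g = 7.25 > 0 → [-2.5, -2]
midpoint -2.25: g = 2.40625 > 0 → [-2.25, -2]
midpoint -2.125: g = 0.535156 > 0 → [-2.125, -2]
midpoint -2.0625: g = -0.2729 < 0 → [-2.125, -2.0625]

[-2.125, -2.0625]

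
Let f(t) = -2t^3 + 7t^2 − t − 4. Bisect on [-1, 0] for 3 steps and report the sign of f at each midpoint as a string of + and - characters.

f(-0.5) = -1.5 < 0, so the root lies in [-1, -0.5]
f(-0.75) = 1.53125 > 0, so the root lies in [-0.75, -0.5]
f(-0.625) = -0.152344 < 0, so the root lies in [-0.75, -0.625]

-+-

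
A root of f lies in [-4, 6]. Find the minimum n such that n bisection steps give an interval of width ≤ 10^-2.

10

Width after n steps is 10/2^n. Need 2^n ≥ 10/10^-2 = 1000.
2^9 = 512 < 1000 ≤ 2^10 = 1024, so n = 10.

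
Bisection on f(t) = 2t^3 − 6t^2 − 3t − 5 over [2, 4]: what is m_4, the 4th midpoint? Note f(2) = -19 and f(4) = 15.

midpoint 3: f = -14 < 0 → [3, 4]
midpoint 3.5: f = -3.25 < 0 → [3.5, 4]
midpoint 3.75: f = 4.84375 > 0 → [3.5, 3.75]
midpoint 3.625: f = 0.5508 > 0 → [3.5, 3.625]

3.625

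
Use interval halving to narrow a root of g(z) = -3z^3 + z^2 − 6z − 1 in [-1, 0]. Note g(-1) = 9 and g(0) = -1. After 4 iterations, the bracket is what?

[-0.1875, -0.125]

midpoint -0.5: g = 2.625 > 0 → [-0.5, 0]
midpoint -0.25: g = 0.609375 > 0 → [-0.25, 0]
midpoint -0.125: g = -0.228516 < 0 → [-0.25, -0.125]
midpoint -0.1875: g = 0.1799 > 0 → [-0.1875, -0.125]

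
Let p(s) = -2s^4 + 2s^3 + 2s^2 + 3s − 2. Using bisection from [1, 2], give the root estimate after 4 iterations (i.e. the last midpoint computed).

midpoint 1.5: p = 3.625 > 0 → [1.5, 2]
midpoint 1.75: p = 1.335938 > 0 → [1.75, 2]
midpoint 1.875: p = -0.879395 < 0 → [1.75, 1.875]
midpoint 1.8125: p = 0.332 > 0 → [1.8125, 1.875]

1.8125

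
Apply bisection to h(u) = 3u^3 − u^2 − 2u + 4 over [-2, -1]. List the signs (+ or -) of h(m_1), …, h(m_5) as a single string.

m = -1.5, h(m) = -5.375 (−); new bracket [-1.5, -1]
m = -1.25, h(m) = -0.921875 (−); new bracket [-1.25, -1]
m = -1.125, h(m) = 0.712891 (+); new bracket [-1.25, -1.125]
m = -1.1875, h(m) = -0.0588 (−); new bracket [-1.1875, -1.125]
m = -1.15625, h(m) = 0.3382 (+); new bracket [-1.1875, -1.15625]

--+-+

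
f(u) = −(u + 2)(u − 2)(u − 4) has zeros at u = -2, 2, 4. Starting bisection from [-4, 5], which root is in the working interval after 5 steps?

-2

u = 0.5 gives f = -13.125, negative; keep [-4, 0.5]
u = -1.75 gives f = -5.390625, negative; keep [-4, -1.75]
u = -2.875 gives f = 29.326172, positive; keep [-2.875, -1.75]
u = -2.3125 gives f = 8.5071, positive; keep [-2.3125, -1.75]
u = -2.03125 gives f = 0.7598, positive; keep [-2.03125, -1.75]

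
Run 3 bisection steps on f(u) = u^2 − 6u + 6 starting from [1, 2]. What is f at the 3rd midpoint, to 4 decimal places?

f(1.5) = -0.75 < 0, so the root lies in [1, 1.5]
f(1.25) = 0.0625 > 0, so the root lies in [1.25, 1.5]
f(1.375) = -0.359375 < 0, so the root lies in [1.25, 1.375]

-0.3594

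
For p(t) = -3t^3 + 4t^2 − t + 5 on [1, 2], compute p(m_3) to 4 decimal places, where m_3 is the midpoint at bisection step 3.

1.0645

m = 1.5, p(m) = 2.375 (+); new bracket [1.5, 2]
m = 1.75, p(m) = -0.578125 (−); new bracket [1.5, 1.75]
m = 1.625, p(m) = 1.064453 (+); new bracket [1.625, 1.75]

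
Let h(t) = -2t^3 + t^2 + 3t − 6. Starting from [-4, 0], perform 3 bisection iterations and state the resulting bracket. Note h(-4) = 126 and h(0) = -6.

t = -2 gives h = 8, positive; keep [-2, 0]
t = -1 gives h = -6, negative; keep [-2, -1]
t = -1.5 gives h = -1.5, negative; keep [-2, -1.5]

[-2, -1.5]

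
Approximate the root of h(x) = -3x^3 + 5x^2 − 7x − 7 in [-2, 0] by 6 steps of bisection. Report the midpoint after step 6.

-0.59375

h(-1) = 8 > 0, so the root lies in [-1, 0]
h(-0.5) = -1.875 < 0, so the root lies in [-1, -0.5]
h(-0.75) = 2.328125 > 0, so the root lies in [-0.75, -0.5]
h(-0.625) = 0.0605 > 0, so the root lies in [-0.625, -0.5]
h(-0.5625) = -0.9465 < 0, so the root lies in [-0.625, -0.5625]
h(-0.59375) = -0.4531 < 0, so the root lies in [-0.625, -0.59375]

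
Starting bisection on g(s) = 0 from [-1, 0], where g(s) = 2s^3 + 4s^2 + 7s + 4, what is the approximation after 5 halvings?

midpoint -0.5: g = 1.25 > 0 → [-1, -0.5]
midpoint -0.75: g = 0.15625 > 0 → [-1, -0.75]
midpoint -0.875: g = -0.402344 < 0 → [-0.875, -0.75]
midpoint -0.8125: g = -0.1196 < 0 → [-0.8125, -0.75]
midpoint -0.78125: g = 0.019 > 0 → [-0.8125, -0.78125]

-0.78125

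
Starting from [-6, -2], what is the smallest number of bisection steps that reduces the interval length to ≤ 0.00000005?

27

Width after n steps is 4/2^n. Need 2^n ≥ 4/0.00000005 = 80000000.
2^26 = 67108864 < 80000000 ≤ 2^27 = 134217728, so n = 27.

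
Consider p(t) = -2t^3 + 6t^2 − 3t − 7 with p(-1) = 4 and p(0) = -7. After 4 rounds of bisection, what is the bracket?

midpoint -0.5: p = -3.75 < 0 → [-1, -0.5]
midpoint -0.75: p = -0.53125 < 0 → [-1, -0.75]
midpoint -0.875: p = 1.558594 > 0 → [-0.875, -0.75]
midpoint -0.8125: p = 0.4712 > 0 → [-0.8125, -0.75]

[-0.8125, -0.75]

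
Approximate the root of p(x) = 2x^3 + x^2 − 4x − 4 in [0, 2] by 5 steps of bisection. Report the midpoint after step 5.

x = 1 gives p = -5, negative; keep [1, 2]
x = 1.5 gives p = -1, negative; keep [1.5, 2]
x = 1.75 gives p = 2.78125, positive; keep [1.5, 1.75]
x = 1.625 gives p = 0.7227, positive; keep [1.5, 1.625]
x = 1.5625 gives p = -0.1792, negative; keep [1.5625, 1.625]

1.5625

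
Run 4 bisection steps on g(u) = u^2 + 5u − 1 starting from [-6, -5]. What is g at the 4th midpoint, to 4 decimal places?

g(-5.5) = 1.75 > 0, so the root lies in [-5.5, -5]
g(-5.25) = 0.3125 > 0, so the root lies in [-5.25, -5]
g(-5.125) = -0.359375 < 0, so the root lies in [-5.25, -5.125]
g(-5.1875) = -0.0273 < 0, so the root lies in [-5.25, -5.1875]

-0.0273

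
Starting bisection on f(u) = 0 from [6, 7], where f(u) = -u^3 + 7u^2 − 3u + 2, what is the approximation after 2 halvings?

f(6.5) = 3.625 > 0, so the root lies in [6.5, 7]
f(6.75) = -6.859375 < 0, so the root lies in [6.5, 6.75]

6.75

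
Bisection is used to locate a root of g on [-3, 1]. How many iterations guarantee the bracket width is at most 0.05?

Width after n steps is 4/2^n. Need 2^n ≥ 4/0.05 = 80.
2^6 = 64 < 80 ≤ 2^7 = 128, so n = 7.

7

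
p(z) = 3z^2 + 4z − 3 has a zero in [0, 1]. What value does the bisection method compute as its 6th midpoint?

0.546875

p(0.5) = -0.25 < 0, so the root lies in [0.5, 1]
p(0.75) = 1.6875 > 0, so the root lies in [0.5, 0.75]
p(0.625) = 0.671875 > 0, so the root lies in [0.5, 0.625]
p(0.5625) = 0.1992 > 0, so the root lies in [0.5, 0.5625]
p(0.53125) = -0.0283 < 0, so the root lies in [0.53125, 0.5625]
p(0.546875) = 0.0847 > 0, so the root lies in [0.53125, 0.546875]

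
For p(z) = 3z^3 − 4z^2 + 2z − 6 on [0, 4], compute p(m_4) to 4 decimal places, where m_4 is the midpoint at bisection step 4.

1.3281

p(2) = 6 > 0, so the root lies in [0, 2]
p(1) = -5 < 0, so the root lies in [1, 2]
p(1.5) = -1.875 < 0, so the root lies in [1.5, 2]
p(1.75) = 1.3281 > 0, so the root lies in [1.5, 1.75]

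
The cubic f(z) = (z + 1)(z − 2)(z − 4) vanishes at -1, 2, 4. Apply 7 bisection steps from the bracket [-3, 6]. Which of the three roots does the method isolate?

f(1.5) = 3.125 > 0, so the root lies in [-3, 1.5]
f(-0.75) = 3.265625 > 0, so the root lies in [-3, -0.75]
f(-1.875) = -19.919922 < 0, so the root lies in [-1.875, -0.75]
f(-1.3125) = -5.4993 < 0, so the root lies in [-1.3125, -0.75]
f(-1.03125) = -0.4766 < 0, so the root lies in [-1.03125, -0.75]
f(-0.890625) = 1.5462 > 0, so the root lies in [-1.03125, -0.890625]
f(-0.9609375) = 0.5738 > 0, so the root lies in [-1.03125, -0.9609375]

-1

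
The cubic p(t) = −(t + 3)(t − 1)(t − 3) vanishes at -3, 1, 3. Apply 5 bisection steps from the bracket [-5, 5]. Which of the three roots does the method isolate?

midpoint 0: p = -9 < 0 → [-5, 0]
midpoint -2.5: p = -9.625 < 0 → [-5, -2.5]
midpoint -3.75: p = 24.046875 > 0 → [-3.75, -2.5]
midpoint -3.125: p = 3.1582 > 0 → [-3.125, -2.5]
midpoint -2.8125: p = -4.155 < 0 → [-3.125, -2.8125]

-3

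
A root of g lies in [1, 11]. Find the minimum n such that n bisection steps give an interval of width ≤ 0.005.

Width after n steps is 10/2^n. Need 2^n ≥ 10/0.005 = 2000.
2^10 = 1024 < 2000 ≤ 2^11 = 2048, so n = 11.

11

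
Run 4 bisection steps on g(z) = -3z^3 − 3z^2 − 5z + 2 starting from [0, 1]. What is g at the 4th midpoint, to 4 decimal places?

0.0530

m = 0.5, g(m) = -1.625 (−); new bracket [0, 0.5]
m = 0.25, g(m) = 0.515625 (+); new bracket [0.25, 0.5]
m = 0.375, g(m) = -0.455078 (−); new bracket [0.25, 0.375]
m = 0.3125, g(m) = 0.053 (+); new bracket [0.3125, 0.375]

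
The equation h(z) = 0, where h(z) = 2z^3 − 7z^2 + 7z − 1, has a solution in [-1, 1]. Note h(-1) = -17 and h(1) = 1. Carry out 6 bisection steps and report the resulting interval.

h(0) = -1 < 0, so the root lies in [0, 1]
h(0.5) = 1 > 0, so the root lies in [0, 0.5]
h(0.25) = 0.34375 > 0, so the root lies in [0, 0.25]
h(0.125) = -0.2305 < 0, so the root lies in [0.125, 0.25]
h(0.1875) = 0.0796 > 0, so the root lies in [0.125, 0.1875]
h(0.15625) = -0.0695 < 0, so the root lies in [0.15625, 0.1875]

[0.15625, 0.1875]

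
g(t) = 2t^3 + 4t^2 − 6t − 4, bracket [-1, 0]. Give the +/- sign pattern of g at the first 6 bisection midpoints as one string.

-++++-

g(-0.5) = -0.25 < 0, so the root lies in [-1, -0.5]
g(-0.75) = 1.90625 > 0, so the root lies in [-0.75, -0.5]
g(-0.625) = 0.824219 > 0, so the root lies in [-0.625, -0.5]
g(-0.5625) = 0.2847 > 0, so the root lies in [-0.5625, -0.5]
g(-0.53125) = 0.0165 > 0, so the root lies in [-0.53125, -0.5]
g(-0.515625) = -0.117 < 0, so the root lies in [-0.53125, -0.515625]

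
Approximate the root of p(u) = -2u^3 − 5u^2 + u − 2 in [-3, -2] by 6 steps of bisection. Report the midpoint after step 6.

p(-2.5) = -4.5 < 0, so the root lies in [-3, -2.5]
p(-2.75) = -0.96875 < 0, so the root lies in [-3, -2.75]
p(-2.875) = 1.324219 > 0, so the root lies in [-2.875, -2.75]
p(-2.8125) = 0.1313 > 0, so the root lies in [-2.8125, -2.75]
p(-2.78125) = -0.4301 < 0, so the root lies in [-2.8125, -2.78125]
p(-2.796875) = -0.1523 < 0, so the root lies in [-2.8125, -2.796875]

-2.796875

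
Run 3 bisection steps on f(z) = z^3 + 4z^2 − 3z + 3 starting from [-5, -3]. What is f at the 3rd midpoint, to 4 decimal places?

z = -4 gives f = 15, positive; keep [-5, -4]
z = -4.5 gives f = 6.375, positive; keep [-5, -4.5]
z = -4.75 gives f = 0.328125, positive; keep [-5, -4.75]

0.3281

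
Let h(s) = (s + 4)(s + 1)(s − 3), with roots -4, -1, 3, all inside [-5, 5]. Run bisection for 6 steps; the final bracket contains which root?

h(0) = -12 < 0, so the root lies in [0, 5]
h(2.5) = -11.375 < 0, so the root lies in [2.5, 5]
h(3.75) = 27.609375 > 0, so the root lies in [2.5, 3.75]
h(3.125) = 3.6738 > 0, so the root lies in [2.5, 3.125]
h(2.8125) = -4.8699 < 0, so the root lies in [2.8125, 3.125]
h(2.96875) = -0.8643 < 0, so the root lies in [2.96875, 3.125]

3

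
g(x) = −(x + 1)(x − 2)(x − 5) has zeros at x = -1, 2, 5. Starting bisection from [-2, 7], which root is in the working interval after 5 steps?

5

g(2.5) = 4.375 > 0, so the root lies in [2.5, 7]
g(4.75) = 3.953125 > 0, so the root lies in [4.75, 7]
g(5.875) = -23.310547 < 0, so the root lies in [4.75, 5.875]
g(5.3125) = -6.5344 < 0, so the root lies in [4.75, 5.3125]
g(5.03125) = -0.5713 < 0, so the root lies in [4.75, 5.03125]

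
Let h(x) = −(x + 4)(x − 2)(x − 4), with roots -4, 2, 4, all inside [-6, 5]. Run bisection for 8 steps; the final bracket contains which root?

midpoint -0.5: h = -39.375 < 0 → [-6, -0.5]
midpoint -3.25: h = -28.546875 < 0 → [-6, -3.25]
midpoint -4.625: h = 35.712891 > 0 → [-4.625, -3.25]
midpoint -3.9375: h = -2.9456 < 0 → [-4.625, -3.9375]
midpoint -4.28125: h = 14.6297 > 0 → [-4.28125, -3.9375]
midpoint -4.109375: h = 5.4188 > 0 → [-4.109375, -3.9375]
midpoint -4.0234375: h = 1.1327 > 0 → [-4.0234375, -3.9375]
midpoint -3.98046875: h = -0.9322 < 0 → [-4.0234375, -3.98046875]

-4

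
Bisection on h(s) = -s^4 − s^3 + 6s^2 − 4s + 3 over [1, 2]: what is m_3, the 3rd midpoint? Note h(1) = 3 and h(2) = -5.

1.625

s = 1.5 gives h = 2.0625, positive; keep [1.5, 2]
s = 1.75 gives h = -0.363281, negative; keep [1.5, 1.75]
s = 1.625 gives h = 1.079834, positive; keep [1.625, 1.75]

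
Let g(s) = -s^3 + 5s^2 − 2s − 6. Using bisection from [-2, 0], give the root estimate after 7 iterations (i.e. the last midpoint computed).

-0.859375

s = -1 gives g = 2, positive; keep [-1, 0]
s = -0.5 gives g = -3.625, negative; keep [-1, -0.5]
s = -0.75 gives g = -1.265625, negative; keep [-1, -0.75]
s = -0.875 gives g = 0.248, positive; keep [-0.875, -0.75]
s = -0.8125 gives g = -0.5378, negative; keep [-0.875, -0.8125]
s = -0.84375 gives g = -0.1523, negative; keep [-0.875, -0.84375]
s = -0.859375 gives g = 0.046, positive; keep [-0.859375, -0.84375]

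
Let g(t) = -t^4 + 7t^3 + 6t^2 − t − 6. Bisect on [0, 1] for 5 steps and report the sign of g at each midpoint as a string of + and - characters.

--++-

m = 0.5, g(m) = -4.1875 (−); new bracket [0.5, 1]
m = 0.75, g(m) = -0.738281 (−); new bracket [0.75, 1]
m = 0.875, g(m) = 1.822021 (+); new bracket [0.75, 0.875]
m = 0.8125, g(m) = 0.4673 (+); new bracket [0.75, 0.8125]
m = 0.78125, g(m) = -0.1538 (−); new bracket [0.78125, 0.8125]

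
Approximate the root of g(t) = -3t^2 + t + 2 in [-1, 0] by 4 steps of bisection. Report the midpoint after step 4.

g(-0.5) = 0.75 > 0, so the root lies in [-1, -0.5]
g(-0.75) = -0.4375 < 0, so the root lies in [-0.75, -0.5]
g(-0.625) = 0.203125 > 0, so the root lies in [-0.75, -0.625]
g(-0.6875) = -0.1055 < 0, so the root lies in [-0.6875, -0.625]

-0.6875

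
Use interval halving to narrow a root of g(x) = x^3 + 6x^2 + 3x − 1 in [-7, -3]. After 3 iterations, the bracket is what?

[-5.5, -5]

midpoint -5: g = 9 > 0 → [-7, -5]
midpoint -6: g = -19 < 0 → [-6, -5]
midpoint -5.5: g = -2.375 < 0 → [-5.5, -5]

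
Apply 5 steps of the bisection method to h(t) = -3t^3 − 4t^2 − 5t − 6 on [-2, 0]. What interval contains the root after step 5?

[-1.3125, -1.25]

h(-1) = -2 < 0, so the root lies in [-2, -1]
h(-1.5) = 2.625 > 0, so the root lies in [-1.5, -1]
h(-1.25) = -0.140625 < 0, so the root lies in [-1.5, -1.25]
h(-1.375) = 1.1113 > 0, so the root lies in [-1.375, -1.25]
h(-1.3125) = 0.4548 > 0, so the root lies in [-1.3125, -1.25]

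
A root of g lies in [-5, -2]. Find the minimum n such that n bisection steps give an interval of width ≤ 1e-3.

12

Width after n steps is 3/2^n. Need 2^n ≥ 3/1e-3 = 3000.
2^11 = 2048 < 3000 ≤ 2^12 = 4096, so n = 12.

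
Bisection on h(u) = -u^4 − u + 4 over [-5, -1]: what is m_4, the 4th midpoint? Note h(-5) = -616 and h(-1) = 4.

h(-3) = -74 < 0, so the root lies in [-3, -1]
h(-2) = -10 < 0, so the root lies in [-2, -1]
h(-1.5) = 0.4375 > 0, so the root lies in [-2, -1.5]
h(-1.75) = -3.6289 < 0, so the root lies in [-1.75, -1.5]

-1.75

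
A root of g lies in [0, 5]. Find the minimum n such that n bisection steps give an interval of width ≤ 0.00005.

17

Width after n steps is 5/2^n. Need 2^n ≥ 5/0.00005 = 100000.
2^16 = 65536 < 100000 ≤ 2^17 = 131072, so n = 17.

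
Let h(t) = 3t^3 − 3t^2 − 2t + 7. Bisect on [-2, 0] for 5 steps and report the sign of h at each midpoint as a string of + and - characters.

t = -1 gives h = 3, positive; keep [-2, -1]
t = -1.5 gives h = -6.875, negative; keep [-1.5, -1]
t = -1.25 gives h = -1.046875, negative; keep [-1.25, -1]
t = -1.125 gives h = 1.1816, positive; keep [-1.25, -1.125]
t = -1.1875 gives h = 0.1208, positive; keep [-1.25, -1.1875]

+--++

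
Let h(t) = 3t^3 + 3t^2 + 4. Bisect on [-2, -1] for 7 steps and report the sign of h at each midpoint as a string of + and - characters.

+---++-

h(-1.5) = 0.625 > 0, so the root lies in [-2, -1.5]
h(-1.75) = -2.890625 < 0, so the root lies in [-1.75, -1.5]
h(-1.625) = -0.951172 < 0, so the root lies in [-1.625, -1.5]
h(-1.5625) = -0.1199 < 0, so the root lies in [-1.5625, -1.5]
h(-1.53125) = 0.2631 > 0, so the root lies in [-1.5625, -1.53125]
h(-1.546875) = 0.0743 > 0, so the root lies in [-1.5625, -1.546875]
h(-1.5546875) = -0.0221 < 0, so the root lies in [-1.5546875, -1.546875]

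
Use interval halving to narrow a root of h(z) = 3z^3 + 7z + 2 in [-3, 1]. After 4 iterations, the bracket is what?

m = -1, h(m) = -8 (−); new bracket [-1, 1]
m = 0, h(m) = 2 (+); new bracket [-1, 0]
m = -0.5, h(m) = -1.875 (−); new bracket [-0.5, 0]
m = -0.25, h(m) = 0.2031 (+); new bracket [-0.5, -0.25]

[-0.5, -0.25]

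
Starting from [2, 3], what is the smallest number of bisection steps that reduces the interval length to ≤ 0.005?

Width after n steps is 1/2^n. Need 2^n ≥ 1/0.005 = 200.
2^7 = 128 < 200 ≤ 2^8 = 256, so n = 8.

8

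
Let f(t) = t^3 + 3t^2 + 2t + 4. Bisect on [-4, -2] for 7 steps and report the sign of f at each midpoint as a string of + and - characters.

m = -3, f(m) = -2 (−); new bracket [-3, -2]
m = -2.5, f(m) = 2.125 (+); new bracket [-3, -2.5]
m = -2.75, f(m) = 0.390625 (+); new bracket [-3, -2.75]
m = -2.875, f(m) = -0.7168 (−); new bracket [-2.875, -2.75]
m = -2.8125, f(m) = -0.1418 (−); new bracket [-2.8125, -2.75]
m = -2.78125, f(m) = 0.1296 (+); new bracket [-2.8125, -2.78125]
m = -2.796875, f(m) = -0.0048 (−); new bracket [-2.796875, -2.78125]

-++--+-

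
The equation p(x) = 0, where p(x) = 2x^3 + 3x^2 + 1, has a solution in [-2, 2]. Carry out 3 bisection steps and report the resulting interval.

m = 0, p(m) = 1 (+); new bracket [-2, 0]
m = -1, p(m) = 2 (+); new bracket [-2, -1]
m = -1.5, p(m) = 1 (+); new bracket [-2, -1.5]

[-2, -1.5]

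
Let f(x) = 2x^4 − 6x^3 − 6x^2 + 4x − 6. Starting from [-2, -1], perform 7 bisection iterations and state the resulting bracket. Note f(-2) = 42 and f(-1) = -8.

f(-1.5) = 4.875 > 0, so the root lies in [-1.5, -1]
f(-1.25) = -3.773438 < 0, so the root lies in [-1.5, -1.25]
f(-1.375) = -0.097168 < 0, so the root lies in [-1.5, -1.375]
f(-1.4375) = 2.2144 > 0, so the root lies in [-1.4375, -1.375]
f(-1.40625) = 1.0166 > 0, so the root lies in [-1.40625, -1.375]
f(-1.390625) = 0.4494 > 0, so the root lies in [-1.390625, -1.375]
f(-1.3828125) = 0.1736 > 0, so the root lies in [-1.3828125, -1.375]

[-1.3828125, -1.375]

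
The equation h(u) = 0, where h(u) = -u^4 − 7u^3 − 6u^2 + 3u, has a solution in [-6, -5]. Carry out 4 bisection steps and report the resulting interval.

h(-5.5) = 51.5625 > 0, so the root lies in [-6, -5.5]
h(-5.75) = 22.011719 > 0, so the root lies in [-6, -5.75]
h(-5.875) = 3.407959 > 0, so the root lies in [-6, -5.875]
h(-5.9375) = -6.9334 < 0, so the root lies in [-5.9375, -5.875]

[-5.9375, -5.875]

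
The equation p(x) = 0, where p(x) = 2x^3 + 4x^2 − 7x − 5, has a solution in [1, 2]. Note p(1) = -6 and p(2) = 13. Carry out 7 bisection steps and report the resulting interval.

[1.484375, 1.4921875]

midpoint 1.5: p = 0.25 > 0 → [1, 1.5]
midpoint 1.25: p = -3.59375 < 0 → [1.25, 1.5]
midpoint 1.375: p = -1.863281 < 0 → [1.375, 1.5]
midpoint 1.4375: p = -0.856 < 0 → [1.4375, 1.5]
midpoint 1.46875: p = -0.3155 < 0 → [1.46875, 1.5]
midpoint 1.484375: p = -0.0359 < 0 → [1.484375, 1.5]
midpoint 1.4921875: p = 0.1063 > 0 → [1.484375, 1.4921875]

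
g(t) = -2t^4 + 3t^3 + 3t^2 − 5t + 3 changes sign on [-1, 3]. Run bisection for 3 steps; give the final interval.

m = 1, g(m) = 2 (+); new bracket [1, 3]
m = 2, g(m) = -3 (−); new bracket [1, 2]
m = 1.5, g(m) = 2.25 (+); new bracket [1.5, 2]

[1.5, 2]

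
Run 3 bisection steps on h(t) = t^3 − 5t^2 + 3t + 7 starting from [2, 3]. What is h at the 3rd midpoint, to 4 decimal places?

t = 2.5 gives h = -1.125, negative; keep [2, 2.5]
t = 2.25 gives h = -0.171875, negative; keep [2, 2.25]
t = 2.125 gives h = 0.392578, positive; keep [2.125, 2.25]

0.3926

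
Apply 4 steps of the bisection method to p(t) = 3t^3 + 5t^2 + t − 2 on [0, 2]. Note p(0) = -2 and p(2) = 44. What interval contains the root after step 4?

[0.375, 0.5]

t = 1 gives p = 7, positive; keep [0, 1]
t = 0.5 gives p = 0.125, positive; keep [0, 0.5]
t = 0.25 gives p = -1.390625, negative; keep [0.25, 0.5]
t = 0.375 gives p = -0.7637, negative; keep [0.375, 0.5]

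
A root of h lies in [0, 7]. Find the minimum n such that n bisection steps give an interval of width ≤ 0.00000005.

Width after n steps is 7/2^n. Need 2^n ≥ 7/0.00000005 = 140000000.
2^27 = 134217728 < 140000000 ≤ 2^28 = 268435456, so n = 28.

28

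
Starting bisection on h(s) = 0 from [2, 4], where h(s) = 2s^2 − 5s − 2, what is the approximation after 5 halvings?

s = 3 gives h = 1, positive; keep [2, 3]
s = 2.5 gives h = -2, negative; keep [2.5, 3]
s = 2.75 gives h = -0.625, negative; keep [2.75, 3]
s = 2.875 gives h = 0.1562, positive; keep [2.75, 2.875]
s = 2.8125 gives h = -0.2422, negative; keep [2.8125, 2.875]

2.8125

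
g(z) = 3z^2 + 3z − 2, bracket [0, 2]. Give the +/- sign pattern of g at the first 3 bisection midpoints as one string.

++-

m = 1, g(m) = 4 (+); new bracket [0, 1]
m = 0.5, g(m) = 0.25 (+); new bracket [0, 0.5]
m = 0.25, g(m) = -1.0625 (−); new bracket [0.25, 0.5]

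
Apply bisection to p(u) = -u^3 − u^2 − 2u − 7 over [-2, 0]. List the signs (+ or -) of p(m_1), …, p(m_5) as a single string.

m = -1, p(m) = -5 (−); new bracket [-2, -1]
m = -1.5, p(m) = -2.875 (−); new bracket [-2, -1.5]
m = -1.75, p(m) = -1.203125 (−); new bracket [-2, -1.75]
m = -1.875, p(m) = -0.1738 (−); new bracket [-2, -1.875]
m = -1.9375, p(m) = 0.3943 (+); new bracket [-1.9375, -1.875]

----+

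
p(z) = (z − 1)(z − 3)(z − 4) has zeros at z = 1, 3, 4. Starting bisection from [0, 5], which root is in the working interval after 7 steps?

z = 2.5 gives p = 1.125, positive; keep [0, 2.5]
z = 1.25 gives p = 1.203125, positive; keep [0, 1.25]
z = 0.625 gives p = -3.005859, negative; keep [0.625, 1.25]
z = 0.9375 gives p = -0.3948, negative; keep [0.9375, 1.25]
z = 1.09375 gives p = 0.5194, positive; keep [0.9375, 1.09375]
z = 1.015625 gives p = 0.0925, positive; keep [0.9375, 1.015625]
z = 0.9765625 gives p = -0.1434, negative; keep [0.9765625, 1.015625]

1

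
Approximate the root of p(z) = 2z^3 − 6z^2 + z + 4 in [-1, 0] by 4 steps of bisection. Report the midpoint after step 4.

z = -0.5 gives p = 1.75, positive; keep [-1, -0.5]
z = -0.75 gives p = -0.96875, negative; keep [-0.75, -0.5]
z = -0.625 gives p = 0.542969, positive; keep [-0.75, -0.625]
z = -0.6875 gives p = -0.1733, negative; keep [-0.6875, -0.625]

-0.6875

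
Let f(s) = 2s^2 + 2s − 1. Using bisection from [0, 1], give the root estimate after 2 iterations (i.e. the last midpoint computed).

midpoint 0.5: f = 0.5 > 0 → [0, 0.5]
midpoint 0.25: f = -0.375 < 0 → [0.25, 0.5]

0.25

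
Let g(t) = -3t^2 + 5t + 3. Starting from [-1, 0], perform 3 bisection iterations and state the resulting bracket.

[-0.5, -0.375]

g(-0.5) = -0.25 < 0, so the root lies in [-0.5, 0]
g(-0.25) = 1.5625 > 0, so the root lies in [-0.5, -0.25]
g(-0.375) = 0.703125 > 0, so the root lies in [-0.5, -0.375]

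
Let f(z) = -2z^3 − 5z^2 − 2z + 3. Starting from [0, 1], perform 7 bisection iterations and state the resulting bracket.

m = 0.5, f(m) = 0.5 (+); new bracket [0.5, 1]
m = 0.75, f(m) = -2.15625 (−); new bracket [0.5, 0.75]
m = 0.625, f(m) = -0.691406 (−); new bracket [0.5, 0.625]
m = 0.5625, f(m) = -0.063 (−); new bracket [0.5, 0.5625]
m = 0.53125, f(m) = 0.2265 (+); new bracket [0.53125, 0.5625]
m = 0.546875, f(m) = 0.0838 (+); new bracket [0.546875, 0.5625]
m = 0.5546875, f(m) = 0.0109 (+); new bracket [0.5546875, 0.5625]

[0.5546875, 0.5625]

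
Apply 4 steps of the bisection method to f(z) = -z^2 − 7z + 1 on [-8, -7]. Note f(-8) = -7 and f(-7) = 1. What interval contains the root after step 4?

z = -7.5 gives f = -2.75, negative; keep [-7.5, -7]
z = -7.25 gives f = -0.8125, negative; keep [-7.25, -7]
z = -7.125 gives f = 0.109375, positive; keep [-7.25, -7.125]
z = -7.1875 gives f = -0.3477, negative; keep [-7.1875, -7.125]

[-7.1875, -7.125]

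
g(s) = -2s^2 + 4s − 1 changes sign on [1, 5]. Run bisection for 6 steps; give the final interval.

s = 3 gives g = -7, negative; keep [1, 3]
s = 2 gives g = -1, negative; keep [1, 2]
s = 1.5 gives g = 0.5, positive; keep [1.5, 2]
s = 1.75 gives g = -0.125, negative; keep [1.5, 1.75]
s = 1.625 gives g = 0.2188, positive; keep [1.625, 1.75]
s = 1.6875 gives g = 0.0547, positive; keep [1.6875, 1.75]

[1.6875, 1.75]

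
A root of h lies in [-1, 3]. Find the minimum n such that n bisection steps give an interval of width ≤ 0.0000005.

23

Width after n steps is 4/2^n. Need 2^n ≥ 4/0.0000005 = 8000000.
2^22 = 4194304 < 8000000 ≤ 2^23 = 8388608, so n = 23.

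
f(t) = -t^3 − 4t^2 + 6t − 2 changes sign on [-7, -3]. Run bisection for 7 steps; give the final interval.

m = -5, f(m) = -7 (−); new bracket [-7, -5]
m = -6, f(m) = 34 (+); new bracket [-6, -5]
m = -5.5, f(m) = 10.375 (+); new bracket [-5.5, -5]
m = -5.25, f(m) = 0.9531 (+); new bracket [-5.25, -5]
m = -5.125, f(m) = -3.2012 (−); new bracket [-5.25, -5.125]
m = -5.1875, f(m) = -1.1692 (−); new bracket [-5.25, -5.1875]
m = -5.21875, f(m) = -0.1194 (−); new bracket [-5.25, -5.21875]

[-5.25, -5.21875]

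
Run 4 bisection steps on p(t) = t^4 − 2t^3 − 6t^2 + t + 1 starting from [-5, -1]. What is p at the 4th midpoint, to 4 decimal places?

0.9727

midpoint -3: p = 79 > 0 → [-3, -1]
midpoint -2: p = 7 > 0 → [-2, -1]
midpoint -1.5: p = -2.1875 < 0 → [-2, -1.5]
midpoint -1.75: p = 0.9727 > 0 → [-1.75, -1.5]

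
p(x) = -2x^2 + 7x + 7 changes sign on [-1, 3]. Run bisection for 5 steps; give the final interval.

[-0.875, -0.75]

m = 1, p(m) = 12 (+); new bracket [-1, 1]
m = 0, p(m) = 7 (+); new bracket [-1, 0]
m = -0.5, p(m) = 3 (+); new bracket [-1, -0.5]
m = -0.75, p(m) = 0.625 (+); new bracket [-1, -0.75]
m = -0.875, p(m) = -0.6562 (−); new bracket [-0.875, -0.75]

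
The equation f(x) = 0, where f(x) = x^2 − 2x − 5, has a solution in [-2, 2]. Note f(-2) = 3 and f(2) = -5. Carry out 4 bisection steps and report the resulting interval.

[-1.5, -1.25]

f(0) = -5 < 0, so the root lies in [-2, 0]
f(-1) = -2 < 0, so the root lies in [-2, -1]
f(-1.5) = 0.25 > 0, so the root lies in [-1.5, -1]
f(-1.25) = -0.9375 < 0, so the root lies in [-1.5, -1.25]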